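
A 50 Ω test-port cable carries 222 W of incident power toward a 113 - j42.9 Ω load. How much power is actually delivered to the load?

P_delivered ≈ 177 W

|Γ| = |(63 − j42.9)/(163 − j42.9)| = 0.452
|Γ|² = 0.204
P_refl = |Γ|²·P_inc = 45.4 W, P_del = (1 − |Γ|²)·P_inc = 177 W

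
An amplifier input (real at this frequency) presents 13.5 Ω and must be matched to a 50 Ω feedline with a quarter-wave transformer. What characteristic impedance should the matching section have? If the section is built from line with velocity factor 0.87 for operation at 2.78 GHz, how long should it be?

Z_qwt = √(Z_0·R_L) = √(50 × 13.5) = √675
λ = 0.87·c/f = 0.0939 m, so l = λ/4 = 0.0235 m

Z_qwt ≈ 26 Ω; length ≈ 2.35 cm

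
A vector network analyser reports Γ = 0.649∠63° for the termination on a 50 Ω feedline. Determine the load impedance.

Z_L ≈ 34.8 + j69.5 Ω

Z_L = Z_0·(1 + Γ)/(1 − Γ) = 50·(1.29 + j0.578)/(0.705 − j0.578)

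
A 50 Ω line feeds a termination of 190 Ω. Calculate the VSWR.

VSWR ≈ 3.8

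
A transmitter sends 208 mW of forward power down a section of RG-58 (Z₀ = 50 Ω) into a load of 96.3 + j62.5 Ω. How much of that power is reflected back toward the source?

P_reflected ≈ 49.7 mW

|Γ| = |(46.3 + j62.5)/(146.3 + j62.5)| = 0.489
|Γ|² = 0.239
P_refl = |Γ|²·P_inc = 49.7 mW, P_del = (1 − |Γ|²)·P_inc = 158 mW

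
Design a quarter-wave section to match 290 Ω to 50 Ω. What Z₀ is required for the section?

Z_qwt ≈ 120 Ω

Z_qwt = √(Z_0·R_L) = √(50 × 290) = √14500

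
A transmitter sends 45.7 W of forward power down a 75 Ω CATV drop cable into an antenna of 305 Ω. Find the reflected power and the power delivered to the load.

P_reflected ≈ 16.7 W; P_delivered ≈ 29 W

Γ = (305 − 75)/(305 + 75) = 0.605
|Γ|² = 0.366
P_refl = |Γ|²·P_inc = 16.7 W, P_del = (1 − |Γ|²)·P_inc = 29 W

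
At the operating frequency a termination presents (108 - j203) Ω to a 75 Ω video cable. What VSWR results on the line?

VSWR ≈ 7.08

Γ = (Z_L − Z_0)/(Z_L + Z_0) = (33 − j203)/(183 − j203)
|Γ| = 206/273 = 0.752
VSWR = (1 + |Γ|)/(1 − |Γ|) = 1.75/0.248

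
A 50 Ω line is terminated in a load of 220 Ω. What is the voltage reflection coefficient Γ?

Γ = 0.63

Γ = (Z_L − Z_0)/(Z_L + Z_0) = (220 − 50)/(220 + 50) = 170/270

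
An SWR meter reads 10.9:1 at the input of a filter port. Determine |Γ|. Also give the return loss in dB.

|Γ| ≈ 0.832; return loss ≈ 1.6 dB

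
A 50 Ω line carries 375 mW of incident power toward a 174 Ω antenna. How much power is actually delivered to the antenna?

P_delivered ≈ 260 mW

Γ = (174 − 50)/(174 + 50) = 0.554
|Γ|² = 0.306
P_refl = |Γ|²·P_inc = 115 mW, P_del = (1 − |Γ|²)·P_inc = 260 mW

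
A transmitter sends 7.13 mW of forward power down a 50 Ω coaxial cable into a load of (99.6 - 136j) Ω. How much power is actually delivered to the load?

P_delivered ≈ 3.47 mW

|Γ| = |(49.6 − j136)/(149.6 − j136)| = 0.716
|Γ|² = 0.513
P_refl = |Γ|²·P_inc = 3.66 mW, P_del = (1 − |Γ|²)·P_inc = 3.47 mW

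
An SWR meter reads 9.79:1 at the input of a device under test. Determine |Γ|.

|Γ| = (S − 1)/(S + 1) = (9.79 − 1)/(9.79 + 1) = 8.79/10.8

|Γ| ≈ 0.815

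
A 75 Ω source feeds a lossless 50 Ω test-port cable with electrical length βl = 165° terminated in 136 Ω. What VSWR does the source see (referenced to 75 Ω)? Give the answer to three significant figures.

VSWR ≈ 1.99

tan(βl) = -0.268
Z_in = Z_0·(Z_L + jZ_0·tanβl)/(Z_0 + jZ_L·tanβl) = 95.2 + j56 Ω
Γ_s = (Z_in − Z_s)/(Z_in + Z_s) = (20.2 + j56)/(170 + j56), |Γ_s| = 0.332
VSWR = (1 + |Γ_s|)/(1 − |Γ_s|)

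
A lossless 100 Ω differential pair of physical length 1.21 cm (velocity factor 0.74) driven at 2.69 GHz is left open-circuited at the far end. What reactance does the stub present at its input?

λ = v/f = 0.74·c / 2.69 GHz = 0.0825 m
βl = 2π·l/λ = 2π × 0.147 = 52.8°
tan(βl) = 1.32
For an open-circuited stub, Z_in = −jZ_0·cot(βl) = −jZ_0/tan(βl)

X_in ≈ -76 Ω (capacitive)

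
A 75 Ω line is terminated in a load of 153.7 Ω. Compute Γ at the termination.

Γ = (Z_L − Z_0)/(Z_L + Z_0) = (153.7 − 75)/(153.7 + 75) = 78.7/228.7

Γ = 0.344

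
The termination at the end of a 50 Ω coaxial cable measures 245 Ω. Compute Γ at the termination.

Γ = (Z_L − Z_0)/(Z_L + Z_0) = (245 − 50)/(245 + 50) = 195/295

Γ = 0.661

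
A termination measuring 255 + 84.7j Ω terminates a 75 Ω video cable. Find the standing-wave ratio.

Γ = (Z_L − Z_0)/(Z_L + Z_0) = (180 + j84.7)/(330 + j84.7)
|Γ| = 199/341 = 0.584
VSWR = (1 + |Γ|)/(1 − |Γ|) = 1.58/0.416

VSWR ≈ 3.81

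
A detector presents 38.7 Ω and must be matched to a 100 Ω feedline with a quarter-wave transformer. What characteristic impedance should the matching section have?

Z_qwt ≈ 62.2 Ω

Z_qwt = √(Z_0·R_L) = √(100 × 38.7) = √3870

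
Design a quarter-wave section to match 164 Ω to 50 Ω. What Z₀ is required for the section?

Z_qwt ≈ 90.6 Ω

Z_qwt = √(Z_0·R_L) = √(50 × 164) = √8200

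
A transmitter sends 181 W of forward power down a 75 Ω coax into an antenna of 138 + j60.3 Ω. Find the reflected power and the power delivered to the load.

|Γ| = |(63 + j60.3)/(213 + j60.3)| = 0.394
|Γ|² = 0.155
P_refl = |Γ|²·P_inc = 28.1 W, P_del = (1 − |Γ|²)·P_inc = 153 W

P_reflected ≈ 28.1 W; P_delivered ≈ 153 W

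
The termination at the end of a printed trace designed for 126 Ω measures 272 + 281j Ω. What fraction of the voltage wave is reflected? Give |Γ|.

|Γ| ≈ 0.65

Γ = (Z_L − Z_0)/(Z_L + Z_0) = (146 + j281)/(398 + j281)
|Γ| = 317/487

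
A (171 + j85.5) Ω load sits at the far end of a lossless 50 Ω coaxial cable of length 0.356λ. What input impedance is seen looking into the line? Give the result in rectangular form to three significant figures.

Z_in ≈ 15.4 + j28 Ω

βl = 2π × 0.356 = 128°
tan(βl) = tan(128°) = -1.27
Z_in = Z_0·(Z_L + jZ_0·tanβl)/(Z_0 + jZ_L·tanβl)
     = 50·(171 + j21.9)/(159 − j218)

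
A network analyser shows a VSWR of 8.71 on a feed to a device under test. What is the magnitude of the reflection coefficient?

|Γ| ≈ 0.794

|Γ| = (S − 1)/(S + 1) = (8.71 − 1)/(8.71 + 1) = 7.71/9.71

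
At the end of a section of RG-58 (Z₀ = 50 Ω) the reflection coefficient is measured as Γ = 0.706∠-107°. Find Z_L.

Z_L ≈ 13.1 − j35.3 Ω

Z_L = Z_0·(1 + Γ)/(1 − Γ) = 50·(0.794 − j0.675)/(1.21 + j0.675)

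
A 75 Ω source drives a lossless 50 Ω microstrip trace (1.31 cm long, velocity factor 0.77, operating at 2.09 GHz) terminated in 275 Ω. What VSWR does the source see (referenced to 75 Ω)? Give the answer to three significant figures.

λ = v/f = 0.77·c / 2.09 GHz = 0.111 m
βl = 2π·l/λ = 2π × 0.119 = 42.7°
tan(βl) = 0.922
Z_in = Z_0·(Z_L + jZ_0·tanβl)/(Z_0 + jZ_L·tanβl) = 19 − j50.5 Ω
Γ_s = (Z_in − Z_s)/(Z_in + Z_s) = (-56 − j50.5)/(94 − j50.5), |Γ_s| = 0.706
VSWR = (1 + |Γ_s|)/(1 − |Γ_s|)

VSWR ≈ 5.8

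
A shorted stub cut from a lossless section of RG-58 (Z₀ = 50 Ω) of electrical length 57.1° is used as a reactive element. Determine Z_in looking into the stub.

tan(βl) = 1.55
For a shorted stub, Z_in = jZ_0·tan(βl)

Z_in ≈ +j77.3 Ω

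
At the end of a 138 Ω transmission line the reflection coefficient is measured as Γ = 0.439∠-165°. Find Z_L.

Z_L = Z_0·(1 + Γ)/(1 − Γ) = 138·(0.576 − j0.114)/(1.42 + j0.114)

Z_L ≈ 54.6 − j15.4 Ω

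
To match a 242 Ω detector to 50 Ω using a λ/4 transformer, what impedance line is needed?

Z_qwt ≈ 110 Ω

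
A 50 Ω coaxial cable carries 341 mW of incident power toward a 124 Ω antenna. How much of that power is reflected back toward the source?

Γ = (124 − 50)/(124 + 50) = 0.425
|Γ|² = 0.181
P_refl = |Γ|²·P_inc = 61.7 mW, P_del = (1 − |Γ|²)·P_inc = 279 mW

P_reflected ≈ 61.7 mW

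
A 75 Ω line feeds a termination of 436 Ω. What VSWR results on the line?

Γ = (436 − 75)/(436 + 75) = 0.706
VSWR = (1 + 0.706)/(1 − 0.706)

VSWR ≈ 5.81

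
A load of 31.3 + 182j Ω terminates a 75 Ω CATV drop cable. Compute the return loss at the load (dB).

Γ = (-43.7 + j182)/(106.3 + j182), |Γ| = 0.888
RL = −20·log₁₀|Γ| = −20·log₁₀(0.888)

RL ≈ 1.03 dB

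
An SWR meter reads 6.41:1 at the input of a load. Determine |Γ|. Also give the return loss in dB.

|Γ| ≈ 0.73; return loss ≈ 2.73 dB

|Γ| = (S − 1)/(S + 1) = (6.41 − 1)/(6.41 + 1) = 5.41/7.41
RL = −20·log₁₀|Γ| = −20·log₁₀(0.73)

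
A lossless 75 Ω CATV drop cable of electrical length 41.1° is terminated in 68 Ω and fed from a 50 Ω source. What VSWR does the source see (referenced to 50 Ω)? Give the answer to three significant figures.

VSWR ≈ 1.5

tan(βl) = 0.872
Z_in = Z_0·(Z_L + jZ_0·tanβl)/(Z_0 + jZ_L·tanβl) = 73.7 + j7.16 Ω
Γ_s = (Z_in − Z_s)/(Z_in + Z_s) = (23.7 + j7.16)/(124 + j7.16), |Γ_s| = 0.2
VSWR = (1 + |Γ_s|)/(1 − |Γ_s|)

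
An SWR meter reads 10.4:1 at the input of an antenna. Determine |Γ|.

|Γ| = (S − 1)/(S + 1) = (10.4 − 1)/(10.4 + 1) = 9.4/11.4

|Γ| ≈ 0.825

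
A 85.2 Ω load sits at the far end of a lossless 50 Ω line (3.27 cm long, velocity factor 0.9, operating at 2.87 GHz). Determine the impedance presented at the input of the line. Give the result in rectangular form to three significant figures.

Z_in ≈ 37.5 + j19.7 Ω

λ = v/f = 0.9·c / 2.87 GHz = 0.0941 m
βl = 2π·l/λ = 2π × 0.348 = 125°
tan(βl) = tan(125°) = -1.42
Z_in = Z_0·(Z_L + jZ_0·tanβl)/(Z_0 + jZ_L·tanβl)
     = 50·(85.2 − j71.1)/(50 − j121)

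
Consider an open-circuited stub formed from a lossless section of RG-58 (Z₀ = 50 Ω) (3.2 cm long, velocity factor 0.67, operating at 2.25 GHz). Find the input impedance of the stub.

λ = v/f = 0.67·c / 2.25 GHz = 0.0893 m
βl = 2π·l/λ = 2π × 0.358 = 129°
tan(βl) = -1.24
For an open-circuited stub, Z_in = −jZ_0·cot(βl) = −jZ_0/tan(βl)

Z_in ≈ +j40.4 Ω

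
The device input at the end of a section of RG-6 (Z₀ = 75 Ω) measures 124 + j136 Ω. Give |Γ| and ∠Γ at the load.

Γ ≈ 0.6 ∠ 35.8°

Γ = (Z_L − Z_0)/(Z_L + Z_0) = (49 + j136)/(199 + j136)
|Γ| = 145/241 = 0.6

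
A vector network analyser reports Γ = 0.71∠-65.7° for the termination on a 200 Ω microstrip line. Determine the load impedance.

Z_L ≈ 108 − j281 Ω

Z_L = Z_0·(1 + Γ)/(1 − Γ) = 200·(1.29 − j0.647)/(0.708 + j0.647)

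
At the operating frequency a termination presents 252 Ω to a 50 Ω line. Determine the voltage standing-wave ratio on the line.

VSWR ≈ 5.04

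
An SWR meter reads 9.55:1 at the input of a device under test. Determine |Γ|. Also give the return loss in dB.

|Γ| ≈ 0.81; return loss ≈ 1.83 dB

|Γ| = (S − 1)/(S + 1) = (9.55 − 1)/(9.55 + 1) = 8.55/10.6
RL = −20·log₁₀|Γ| = −20·log₁₀(0.81)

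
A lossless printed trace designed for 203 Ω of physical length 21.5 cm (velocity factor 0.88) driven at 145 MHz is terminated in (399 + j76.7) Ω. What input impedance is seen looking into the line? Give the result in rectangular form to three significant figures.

λ = v/f = 0.88·c / 145 MHz = 1.82 m
βl = 2π·l/λ = 2π × 0.118 = 42.5°
tan(βl) = tan(42.5°) = 0.917
Z_in = Z_0·(Z_L + jZ_0·tanβl)/(Z_0 + jZ_L·tanβl)
     = 203·(399 + j263)/(133 + j366)

Z_in ≈ 200 − j149 Ω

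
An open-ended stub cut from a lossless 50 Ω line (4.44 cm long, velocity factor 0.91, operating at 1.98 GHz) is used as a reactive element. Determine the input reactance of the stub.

λ = v/f = 0.91·c / 1.98 GHz = 0.138 m
βl = 2π·l/λ = 2π × 0.322 = 116°
tan(βl) = -2.06
For an open-ended stub, Z_in = −jZ_0·cot(βl) = −jZ_0/tan(βl)

X_in ≈ 24.3 Ω (inductive)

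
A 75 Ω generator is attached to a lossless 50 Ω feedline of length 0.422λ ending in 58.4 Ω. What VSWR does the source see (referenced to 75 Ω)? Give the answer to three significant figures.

βl = 2π × 0.422 = 152°
tan(βl) = -0.534
Z_in = Z_0·(Z_L + jZ_0·tanβl)/(Z_0 + jZ_L·tanβl) = 54 + j7 Ω
Γ_s = (Z_in − Z_s)/(Z_in + Z_s) = (-21 + j7)/(129 + j7), |Γ_s| = 0.171
VSWR = (1 + |Γ_s|)/(1 − |Γ_s|)

VSWR ≈ 1.41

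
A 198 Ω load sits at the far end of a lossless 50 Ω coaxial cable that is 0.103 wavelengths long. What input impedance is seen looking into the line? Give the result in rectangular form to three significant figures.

βl = 2π × 0.103 = 37.1°
tan(βl) = tan(37.1°) = 0.756
Z_in = Z_0·(Z_L + jZ_0·tanβl)/(Z_0 + jZ_L·tanβl)
     = 50·(198 + j37.8)/(50 + j150)

Z_in ≈ 31.2 − j55.7 Ω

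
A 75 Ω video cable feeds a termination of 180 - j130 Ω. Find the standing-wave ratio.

Γ = (Z_L − Z_0)/(Z_L + Z_0) = (105 − j130)/(255 − j130)
|Γ| = 167/286 = 0.584
VSWR = (1 + |Γ|)/(1 − |Γ|) = 1.58/0.416

VSWR ≈ 3.81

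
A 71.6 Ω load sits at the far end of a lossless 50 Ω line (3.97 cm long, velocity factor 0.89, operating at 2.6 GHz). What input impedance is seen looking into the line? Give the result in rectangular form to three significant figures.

λ = v/f = 0.89·c / 2.6 GHz = 0.103 m
βl = 2π·l/λ = 2π × 0.387 = 139°
tan(βl) = tan(139°) = -0.864
Z_in = Z_0·(Z_L + jZ_0·tanβl)/(Z_0 + jZ_L·tanβl)
     = 50·(71.6 − j43.2)/(50 − j61.9)

Z_in ≈ 49.4 + j17.9 Ω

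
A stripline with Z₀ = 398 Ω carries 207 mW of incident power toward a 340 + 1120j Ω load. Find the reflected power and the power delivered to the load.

|Γ| = |(-58 + j1120)/(738 + j1120)| = 0.836
|Γ|² = 0.699
P_refl = |Γ|²·P_inc = 145 mW, P_del = (1 − |Γ|²)·P_inc = 62.3 mW

P_reflected ≈ 145 mW; P_delivered ≈ 62.3 mW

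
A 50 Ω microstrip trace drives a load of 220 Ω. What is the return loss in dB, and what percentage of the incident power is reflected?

RL ≈ 4.02 dB; 39.6% of incident power reflected

Γ = (220 − 50)/(220 + 50) = 0.63
RL = −20·log₁₀(0.63) = 4.02 dB
P_refl/P_inc = |Γ|² = 0.396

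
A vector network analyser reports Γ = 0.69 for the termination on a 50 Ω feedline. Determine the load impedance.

Z_L = Z_0·(1 + Γ)/(1 − Γ) = 50·(1.69)/(0.31)

Z_L ≈ 273 Ω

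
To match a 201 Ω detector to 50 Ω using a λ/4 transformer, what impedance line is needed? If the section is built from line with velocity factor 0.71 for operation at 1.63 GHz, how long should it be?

Z_qwt ≈ 100 Ω; length ≈ 3.27 cm

Z_qwt = √(Z_0·R_L) = √(50 × 201) = √10050
λ = 0.71·c/f = 0.131 m, so l = λ/4 = 0.0327 m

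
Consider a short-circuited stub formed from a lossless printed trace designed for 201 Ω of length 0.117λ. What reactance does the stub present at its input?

βl = 2π × 0.117 = 42.1°
tan(βl) = 0.904
For a short-circuited stub, Z_in = jZ_0·tan(βl)

X_in ≈ 182 Ω (inductive)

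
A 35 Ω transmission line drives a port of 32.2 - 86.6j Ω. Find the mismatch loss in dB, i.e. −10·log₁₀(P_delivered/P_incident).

Γ = (-2.8 − j86.6)/(67.2 − j86.6), |Γ| = 0.79
|Γ|² = 0.625, so P_del/P_inc = 1 − |Γ|² = 0.375
ML = −10·log₁₀(1 − |Γ|²)

mismatch loss ≈ 4.26 dB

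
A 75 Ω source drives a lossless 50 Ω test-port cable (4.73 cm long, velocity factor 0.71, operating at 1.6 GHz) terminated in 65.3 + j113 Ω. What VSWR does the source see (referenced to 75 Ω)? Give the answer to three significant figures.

λ = v/f = 0.71·c / 1.6 GHz = 0.133 m
βl = 2π·l/λ = 2π × 0.355 = 128°
tan(βl) = -1.28
Z_in = Z_0·(Z_L + jZ_0·tanβl)/(Z_0 + jZ_L·tanβl) = 9.59 + j16.6 Ω
Γ_s = (Z_in − Z_s)/(Z_in + Z_s) = (-65.4 + j16.6)/(84.6 + j16.6), |Γ_s| = 0.783
VSWR = (1 + |Γ_s|)/(1 − |Γ_s|)

VSWR ≈ 8.21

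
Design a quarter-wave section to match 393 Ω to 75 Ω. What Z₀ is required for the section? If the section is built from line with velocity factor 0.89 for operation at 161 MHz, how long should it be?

Z_qwt ≈ 172 Ω; length ≈ 41.5 cm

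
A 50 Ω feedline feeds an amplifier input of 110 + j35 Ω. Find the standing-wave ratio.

VSWR ≈ 2.47

Γ = (Z_L − Z_0)/(Z_L + Z_0) = (60 + j35)/(160 + j35)
|Γ| = 69.5/164 = 0.424
VSWR = (1 + |Γ|)/(1 − |Γ|) = 1.42/0.576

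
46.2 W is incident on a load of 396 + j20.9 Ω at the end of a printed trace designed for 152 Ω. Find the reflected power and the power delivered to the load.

P_reflected ≈ 9.21 W; P_delivered ≈ 37 W

|Γ| = |(244 + j20.9)/(548 + j20.9)| = 0.447
|Γ|² = 0.199
P_refl = |Γ|²·P_inc = 9.21 W, P_del = (1 − |Γ|²)·P_inc = 37 W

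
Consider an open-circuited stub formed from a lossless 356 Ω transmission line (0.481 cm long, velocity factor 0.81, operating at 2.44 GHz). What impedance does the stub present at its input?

λ = v/f = 0.81·c / 2.44 GHz = 0.0996 m
βl = 2π·l/λ = 2π × 0.0483 = 17.4°
tan(βl) = 0.313
For an open-circuited stub, Z_in = −jZ_0·cot(βl) = −jZ_0/tan(βl)

Z_in ≈ −j1140 Ω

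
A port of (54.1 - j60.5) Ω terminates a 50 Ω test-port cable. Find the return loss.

RL ≈ 5.96 dB

Γ = (4.1 − j60.5)/(104.1 − j60.5), |Γ| = 0.504
RL = −20·log₁₀|Γ| = −20·log₁₀(0.504)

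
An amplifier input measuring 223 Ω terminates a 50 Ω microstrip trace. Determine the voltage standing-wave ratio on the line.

VSWR ≈ 4.46

Γ = (223 − 50)/(223 + 50) = 0.634
VSWR = (1 + 0.634)/(1 − 0.634)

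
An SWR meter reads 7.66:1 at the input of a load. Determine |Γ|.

|Γ| ≈ 0.769

|Γ| = (S − 1)/(S + 1) = (7.66 − 1)/(7.66 + 1) = 6.66/8.66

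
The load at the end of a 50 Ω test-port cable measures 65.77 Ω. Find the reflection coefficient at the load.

Γ = (Z_L − Z_0)/(Z_L + Z_0) = (65.77 − 50)/(65.77 + 50) = 15.77/115.8

Γ = 0.136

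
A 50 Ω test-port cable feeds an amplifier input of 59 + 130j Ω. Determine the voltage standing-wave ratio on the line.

VSWR ≈ 7.63

Γ = (Z_L − Z_0)/(Z_L + Z_0) = (9 + j130)/(109 + j130)
|Γ| = 130/170 = 0.768
VSWR = (1 + |Γ|)/(1 − |Γ|) = 1.77/0.232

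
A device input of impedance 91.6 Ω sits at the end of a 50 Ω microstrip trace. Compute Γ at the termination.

Γ = (Z_L − Z_0)/(Z_L + Z_0) = (91.6 − 50)/(91.6 + 50) = 41.6/141.6

Γ = 0.294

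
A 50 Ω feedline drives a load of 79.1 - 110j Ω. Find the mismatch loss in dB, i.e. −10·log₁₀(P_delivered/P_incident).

mismatch loss ≈ 2.6 dB

Γ = (29.1 − j110)/(129.1 − j110), |Γ| = 0.671
|Γ|² = 0.45, so P_del/P_inc = 1 − |Γ|² = 0.55
ML = −10·log₁₀(1 − |Γ|²)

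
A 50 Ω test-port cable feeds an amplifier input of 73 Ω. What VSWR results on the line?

VSWR ≈ 1.46

Γ = (73 − 50)/(73 + 50) = 0.187
VSWR = (1 + 0.187)/(1 − 0.187)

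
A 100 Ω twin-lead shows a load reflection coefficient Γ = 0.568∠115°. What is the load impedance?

Z_L = Z_0·(1 + Γ)/(1 − Γ) = 100·(0.76 + j0.515)/(1.24 − j0.515)

Z_L ≈ 37.6 + j57.1 Ω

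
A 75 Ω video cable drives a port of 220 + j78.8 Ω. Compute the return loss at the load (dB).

Γ = (145 + j78.8)/(295 + j78.8), |Γ| = 0.54
RL = −20·log₁₀|Γ| = −20·log₁₀(0.54)

RL ≈ 5.34 dB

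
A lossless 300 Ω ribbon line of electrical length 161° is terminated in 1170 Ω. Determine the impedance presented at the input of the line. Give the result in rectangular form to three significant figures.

tan(βl) = tan(161°) = -0.344
Z_in = Z_0·(Z_L + jZ_0·tanβl)/(Z_0 + jZ_L·tanβl)
     = 300·(1170 − j103)/(300 − j403)

Z_in ≈ 467 + j524 Ω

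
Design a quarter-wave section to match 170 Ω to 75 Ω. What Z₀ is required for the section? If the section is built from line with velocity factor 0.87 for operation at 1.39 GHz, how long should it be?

Z_qwt ≈ 113 Ω; length ≈ 4.69 cm

Z_qwt = √(Z_0·R_L) = √(75 × 170) = √12750
λ = 0.87·c/f = 0.188 m, so l = λ/4 = 0.0469 m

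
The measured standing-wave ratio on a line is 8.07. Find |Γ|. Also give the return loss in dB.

|Γ| = (S − 1)/(S + 1) = (8.07 − 1)/(8.07 + 1) = 7.07/9.07
RL = −20·log₁₀|Γ| = −20·log₁₀(0.779)

|Γ| ≈ 0.779; return loss ≈ 2.16 dB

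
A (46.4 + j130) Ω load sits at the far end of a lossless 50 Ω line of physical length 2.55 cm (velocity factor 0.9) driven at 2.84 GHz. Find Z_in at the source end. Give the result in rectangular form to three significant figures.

λ = v/f = 0.9·c / 2.84 GHz = 0.0951 m
βl = 2π·l/λ = 2π × 0.268 = 96.6°
tan(βl) = tan(96.6°) = -8.7
Z_in = Z_0·(Z_L + jZ_0·tanβl)/(Z_0 + jZ_L·tanβl)
     = 50·(46.4 − j305)/(1180 − j403)

Z_in ≈ 5.71 − j11 Ω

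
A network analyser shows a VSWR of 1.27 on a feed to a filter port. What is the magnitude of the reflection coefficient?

|Γ| = (S − 1)/(S + 1) = (1.27 − 1)/(1.27 + 1) = 0.27/2.27

|Γ| ≈ 0.119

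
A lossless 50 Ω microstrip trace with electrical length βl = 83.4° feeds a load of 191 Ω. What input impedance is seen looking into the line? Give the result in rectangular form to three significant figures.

Z_in ≈ 13.3 − j5.38 Ω

tan(βl) = tan(83.4°) = 8.64
Z_in = Z_0·(Z_L + jZ_0·tanβl)/(Z_0 + jZ_L·tanβl)
     = 50·(191 + j432)/(50 + j1650)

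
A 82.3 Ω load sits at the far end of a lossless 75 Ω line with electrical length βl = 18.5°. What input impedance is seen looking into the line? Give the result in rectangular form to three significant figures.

Z_in ≈ 80.6 − j4.51 Ω

tan(βl) = tan(18.5°) = 0.335
Z_in = Z_0·(Z_L + jZ_0·tanβl)/(Z_0 + jZ_L·tanβl)
     = 75·(82.3 + j25.1)/(75 + j27.5)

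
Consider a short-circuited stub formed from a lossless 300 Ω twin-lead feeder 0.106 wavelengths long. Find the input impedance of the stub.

Z_in ≈ +j236 Ω

βl = 2π × 0.106 = 38.2°
tan(βl) = 0.786
For a short-circuited stub, Z_in = jZ_0·tan(βl)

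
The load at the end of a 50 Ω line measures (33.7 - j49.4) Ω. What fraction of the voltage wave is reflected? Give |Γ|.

|Γ| ≈ 0.535

Γ = (Z_L − Z_0)/(Z_L + Z_0) = (-16.3 − j49.4)/(83.7 − j49.4)
|Γ| = 52/97.2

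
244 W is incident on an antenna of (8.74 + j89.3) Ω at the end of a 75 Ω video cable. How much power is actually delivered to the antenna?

|Γ| = |(-66.26 + j89.3)/(83.74 + j89.3)| = 0.908
|Γ|² = 0.825
P_refl = |Γ|²·P_inc = 201 W, P_del = (1 − |Γ|²)·P_inc = 42.7 W

P_delivered ≈ 42.7 W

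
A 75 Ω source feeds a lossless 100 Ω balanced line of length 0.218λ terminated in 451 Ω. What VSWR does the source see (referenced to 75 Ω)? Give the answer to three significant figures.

VSWR ≈ 3.49

βl = 2π × 0.218 = 78.5°
tan(βl) = 4.91
Z_in = Z_0·(Z_L + jZ_0·tanβl)/(Z_0 + jZ_L·tanβl) = 23 − j19.3 Ω
Γ_s = (Z_in − Z_s)/(Z_in + Z_s) = (-52 − j19.3)/(98 − j19.3), |Γ_s| = 0.555
VSWR = (1 + |Γ_s|)/(1 − |Γ_s|)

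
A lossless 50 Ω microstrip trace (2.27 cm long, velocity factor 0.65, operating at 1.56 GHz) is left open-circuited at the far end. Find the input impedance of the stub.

λ = v/f = 0.65·c / 1.56 GHz = 0.125 m
βl = 2π·l/λ = 2π × 0.182 = 65.4°
tan(βl) = 2.18
For an open-circuited stub, Z_in = −jZ_0·cot(βl) = −jZ_0/tan(βl)

Z_in ≈ −j22.9 Ω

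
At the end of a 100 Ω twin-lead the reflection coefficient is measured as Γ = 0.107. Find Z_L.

Z_L ≈ 124 Ω

Z_L = Z_0·(1 + Γ)/(1 − Γ) = 100·(1.11)/(0.893)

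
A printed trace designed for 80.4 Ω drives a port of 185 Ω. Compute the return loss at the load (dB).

RL ≈ 8.09 dB

Γ = (185 − 80.4)/(185 + 80.4) = 0.394
RL = −20·log₁₀|Γ| = −20·log₁₀(0.394)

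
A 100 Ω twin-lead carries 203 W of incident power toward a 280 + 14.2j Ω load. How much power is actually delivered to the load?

P_delivered ≈ 157 W

|Γ| = |(180 + j14.2)/(380 + j14.2)| = 0.475
|Γ|² = 0.225
P_refl = |Γ|²·P_inc = 45.8 W, P_del = (1 − |Γ|²)·P_inc = 157 W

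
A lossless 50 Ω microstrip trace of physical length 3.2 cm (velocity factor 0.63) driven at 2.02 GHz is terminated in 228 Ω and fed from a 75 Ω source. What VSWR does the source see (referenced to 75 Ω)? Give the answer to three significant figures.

VSWR ≈ 5.73

λ = v/f = 0.63·c / 2.02 GHz = 0.0936 m
βl = 2π·l/λ = 2π × 0.342 = 123°
tan(βl) = -1.53
Z_in = Z_0·(Z_L + jZ_0·tanβl)/(Z_0 + jZ_L·tanβl) = 15.3 + j30.4 Ω
Γ_s = (Z_in − Z_s)/(Z_in + Z_s) = (-59.7 + j30.4)/(90.3 + j30.4), |Γ_s| = 0.703
VSWR = (1 + |Γ_s|)/(1 − |Γ_s|)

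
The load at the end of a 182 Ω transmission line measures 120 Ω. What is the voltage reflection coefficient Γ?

Γ = -0.205

Γ = (Z_L − Z_0)/(Z_L + Z_0) = (120 − 182)/(120 + 182) = -62/302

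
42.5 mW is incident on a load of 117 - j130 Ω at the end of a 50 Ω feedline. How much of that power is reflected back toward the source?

P_reflected ≈ 20.3 mW

|Γ| = |(67 − j130)/(167 − j130)| = 0.691
|Γ|² = 0.478
P_refl = |Γ|²·P_inc = 20.3 mW, P_del = (1 − |Γ|²)·P_inc = 22.2 mW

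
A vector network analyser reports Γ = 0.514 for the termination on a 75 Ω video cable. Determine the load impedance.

Z_L ≈ 234 Ω

Z_L = Z_0·(1 + Γ)/(1 − Γ) = 75·(1.51)/(0.486)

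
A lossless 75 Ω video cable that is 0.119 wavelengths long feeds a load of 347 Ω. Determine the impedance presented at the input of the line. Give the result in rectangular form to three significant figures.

Z_in ≈ 33.3 − j73.1 Ω

βl = 2π × 0.119 = 42.8°
tan(βl) = tan(42.8°) = 0.927
Z_in = Z_0·(Z_L + jZ_0·tanβl)/(Z_0 + jZ_L·tanβl)
     = 75·(347 + j69.5)/(75 + j322)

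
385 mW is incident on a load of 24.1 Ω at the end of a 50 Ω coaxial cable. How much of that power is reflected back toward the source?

Γ = (24.1 − 50)/(24.1 + 50) = -0.35
|Γ|² = 0.122
P_refl = |Γ|²·P_inc = 47 mW, P_del = (1 − |Γ|²)·P_inc = 338 mW

P_reflected ≈ 47 mW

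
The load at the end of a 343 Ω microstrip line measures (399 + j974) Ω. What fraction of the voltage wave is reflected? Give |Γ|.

Γ = (Z_L − Z_0)/(Z_L + Z_0) = (56 + j974)/(742 + j974)
|Γ| = 976/1220

|Γ| ≈ 0.797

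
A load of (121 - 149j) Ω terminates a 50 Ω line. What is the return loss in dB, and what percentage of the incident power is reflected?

Γ = (71 − j149)/(171 − j149), |Γ| = 0.728
RL = −20·log₁₀(0.728) = 2.76 dB
P_refl/P_inc = |Γ|² = 0.53

RL ≈ 2.76 dB; 53% of incident power reflected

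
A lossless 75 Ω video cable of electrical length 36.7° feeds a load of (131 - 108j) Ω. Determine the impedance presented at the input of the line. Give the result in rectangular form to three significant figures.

Z_in ≈ 34 − j46.5 Ω

tan(βl) = tan(36.7°) = 0.745
Z_in = Z_0·(Z_L + jZ_0·tanβl)/(Z_0 + jZ_L·tanβl)
     = 75·(131 − j52.1)/(156 + j97.6)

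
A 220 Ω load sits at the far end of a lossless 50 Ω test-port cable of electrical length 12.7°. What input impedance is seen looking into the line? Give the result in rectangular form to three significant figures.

tan(βl) = tan(12.7°) = 0.225
Z_in = Z_0·(Z_L + jZ_0·tanβl)/(Z_0 + jZ_L·tanβl)
     = 50·(220 + j11.3)/(50 + j49.6)

Z_in ≈ 117 − j104 Ω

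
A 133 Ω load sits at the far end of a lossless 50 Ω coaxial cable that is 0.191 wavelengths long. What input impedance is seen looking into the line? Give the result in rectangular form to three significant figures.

Z_in ≈ 21.2 − j16.3 Ω

βl = 2π × 0.191 = 68.8°
tan(βl) = tan(68.8°) = 2.57
Z_in = Z_0·(Z_L + jZ_0·tanβl)/(Z_0 + jZ_L·tanβl)
     = 50·(133 + j129)/(50 + j342)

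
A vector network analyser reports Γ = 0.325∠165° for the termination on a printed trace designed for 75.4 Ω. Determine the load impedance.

Z_L = Z_0·(1 + Γ)/(1 − Γ) = 75.4·(0.686 + j0.0841)/(1.31 − j0.0841)

Z_L ≈ 38.9 + j7.32 Ω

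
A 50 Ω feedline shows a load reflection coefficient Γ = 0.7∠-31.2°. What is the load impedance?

Z_L = Z_0·(1 + Γ)/(1 − Γ) = 50·(1.6 − j0.363)/(0.401 + j0.363)

Z_L ≈ 87.2 − j124 Ω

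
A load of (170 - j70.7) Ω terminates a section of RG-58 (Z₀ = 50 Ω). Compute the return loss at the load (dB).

Γ = (120 − j70.7)/(220 − j70.7), |Γ| = 0.603
RL = −20·log₁₀|Γ| = −20·log₁₀(0.603)

RL ≈ 4.4 dB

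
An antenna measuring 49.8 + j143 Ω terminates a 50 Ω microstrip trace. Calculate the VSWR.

VSWR ≈ 10.1

Γ = (Z_L − Z_0)/(Z_L + Z_0) = (-0.2 + j143)/(99.8 + j143)
|Γ| = 143/174 = 0.82
VSWR = (1 + |Γ|)/(1 − |Γ|) = 1.82/0.18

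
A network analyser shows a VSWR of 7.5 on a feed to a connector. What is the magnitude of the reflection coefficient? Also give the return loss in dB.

|Γ| ≈ 0.765; return loss ≈ 2.33 dB

|Γ| = (S − 1)/(S + 1) = (7.5 − 1)/(7.5 + 1) = 6.5/8.5
RL = −20·log₁₀|Γ| = −20·log₁₀(0.765)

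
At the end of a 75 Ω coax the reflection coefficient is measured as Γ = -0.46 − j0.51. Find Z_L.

Z_L = Z_0·(1 + Γ)/(1 − Γ) = 75·(0.54 − j0.51)/(1.46 + j0.51)

Z_L ≈ 16.6 − j32 Ω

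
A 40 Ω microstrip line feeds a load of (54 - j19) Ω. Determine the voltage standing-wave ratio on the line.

Γ = (Z_L − Z_0)/(Z_L + Z_0) = (14 − j19)/(94 − j19)
|Γ| = 23.6/95.9 = 0.246
VSWR = (1 + |Γ|)/(1 − |Γ|) = 1.25/0.754

VSWR ≈ 1.65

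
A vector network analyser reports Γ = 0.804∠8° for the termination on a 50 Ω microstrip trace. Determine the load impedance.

Z_L ≈ 327 + j207 Ω

Z_L = Z_0·(1 + Γ)/(1 − Γ) = 50·(1.8 + j0.112)/(0.204 − j0.112)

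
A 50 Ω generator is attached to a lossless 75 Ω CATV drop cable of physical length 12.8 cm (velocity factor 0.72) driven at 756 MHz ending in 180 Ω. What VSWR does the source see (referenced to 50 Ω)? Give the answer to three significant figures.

λ = v/f = 0.72·c / 756 MHz = 0.286 m
βl = 2π·l/λ = 2π × 0.448 = 161°
tan(βl) = -0.339
Z_in = Z_0·(Z_L + jZ_0·tanβl)/(Z_0 + jZ_L·tanβl) = 121 + j72.8 Ω
Γ_s = (Z_in − Z_s)/(Z_in + Z_s) = (70.8 + j72.8)/(171 + j72.8), |Γ_s| = 0.547
VSWR = (1 + |Γ_s|)/(1 − |Γ_s|)

VSWR ≈ 3.41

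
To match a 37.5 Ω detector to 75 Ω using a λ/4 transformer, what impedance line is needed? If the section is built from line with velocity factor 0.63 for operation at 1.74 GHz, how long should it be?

Z_qwt ≈ 53 Ω; length ≈ 2.72 cm

Z_qwt = √(Z_0·R_L) = √(75 × 37.5) = √2812
λ = 0.63·c/f = 0.109 m, so l = λ/4 = 0.0272 m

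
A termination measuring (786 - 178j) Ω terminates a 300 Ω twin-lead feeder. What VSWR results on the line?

VSWR ≈ 2.78

Γ = (Z_L − Z_0)/(Z_L + Z_0) = (486 − j178)/(1086 − j178)
|Γ| = 518/1100 = 0.47
VSWR = (1 + |Γ|)/(1 − |Γ|) = 1.47/0.53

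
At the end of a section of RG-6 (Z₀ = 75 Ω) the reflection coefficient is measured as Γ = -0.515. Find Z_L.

Z_L ≈ 24 Ω

Z_L = Z_0·(1 + Γ)/(1 − Γ) = 75·(0.485)/(1.52)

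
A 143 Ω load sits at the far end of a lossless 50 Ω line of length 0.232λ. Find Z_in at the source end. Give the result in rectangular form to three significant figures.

Z_in ≈ 17.7 − j4.98 Ω

βl = 2π × 0.232 = 83.5°
tan(βl) = tan(83.5°) = 8.8
Z_in = Z_0·(Z_L + jZ_0·tanβl)/(Z_0 + jZ_L·tanβl)
     = 50·(143 + j440)/(50 + j1260)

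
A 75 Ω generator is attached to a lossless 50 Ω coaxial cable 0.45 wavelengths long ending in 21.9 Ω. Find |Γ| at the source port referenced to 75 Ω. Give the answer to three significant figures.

|Γ| ≈ 0.531

βl = 2π × 0.45 = 162°
tan(βl) = -0.325
Z_in = Z_0·(Z_L + jZ_0·tanβl)/(Z_0 + jZ_L·tanβl) = 23.7 − j12.9 Ω
Γ_s = (Z_in − Z_s)/(Z_in + Z_s) = (-51.3 − j12.9)/(98.7 − j12.9), |Γ_s| = 0.531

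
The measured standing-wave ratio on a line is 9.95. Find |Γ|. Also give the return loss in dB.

|Γ| = (S − 1)/(S + 1) = (9.95 − 1)/(9.95 + 1) = 8.95/10.9
RL = −20·log₁₀|Γ| = −20·log₁₀(0.817)

|Γ| ≈ 0.817; return loss ≈ 1.75 dB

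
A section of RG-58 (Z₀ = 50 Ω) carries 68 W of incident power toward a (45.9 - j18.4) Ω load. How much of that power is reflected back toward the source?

P_reflected ≈ 2.53 W

|Γ| = |(-4.1 − j18.4)/(95.9 − j18.4)| = 0.193
|Γ|² = 0.0373
P_refl = |Γ|²·P_inc = 2.53 W, P_del = (1 − |Γ|²)·P_inc = 65.5 W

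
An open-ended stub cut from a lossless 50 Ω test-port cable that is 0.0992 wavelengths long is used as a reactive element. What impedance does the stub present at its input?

βl = 2π × 0.0992 = 35.7°
tan(βl) = 0.719
For an open-ended stub, Z_in = −jZ_0·cot(βl) = −jZ_0/tan(βl)

Z_in ≈ −j69.6 Ω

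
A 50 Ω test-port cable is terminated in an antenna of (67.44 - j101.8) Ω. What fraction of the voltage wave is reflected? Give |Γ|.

Γ = (Z_L − Z_0)/(Z_L + Z_0) = (17.44 − j101.8)/(117.4 − j101.8)
|Γ| = 103/155

|Γ| ≈ 0.665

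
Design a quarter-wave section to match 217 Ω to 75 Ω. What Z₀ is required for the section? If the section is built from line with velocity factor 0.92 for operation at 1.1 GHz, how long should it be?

Z_qwt ≈ 128 Ω; length ≈ 6.27 cm

Z_qwt = √(Z_0·R_L) = √(75 × 217) = √16280
λ = 0.92·c/f = 0.251 m, so l = λ/4 = 0.0627 m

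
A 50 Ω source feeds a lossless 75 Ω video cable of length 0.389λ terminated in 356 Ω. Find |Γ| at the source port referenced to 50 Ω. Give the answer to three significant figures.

βl = 2π × 0.389 = 140°
tan(βl) = -0.838
Z_in = Z_0·(Z_L + jZ_0·tanβl)/(Z_0 + jZ_L·tanβl) = 36 + j80.4 Ω
Γ_s = (Z_in − Z_s)/(Z_in + Z_s) = (-14 + j80.4)/(86 + j80.4), |Γ_s| = 0.693

|Γ| ≈ 0.693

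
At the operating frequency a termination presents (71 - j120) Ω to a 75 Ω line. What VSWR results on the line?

VSWR ≈ 4.48

Γ = (Z_L − Z_0)/(Z_L + Z_0) = (-4 − j120)/(146 − j120)
|Γ| = 120/189 = 0.635
VSWR = (1 + |Γ|)/(1 − |Γ|) = 1.64/0.365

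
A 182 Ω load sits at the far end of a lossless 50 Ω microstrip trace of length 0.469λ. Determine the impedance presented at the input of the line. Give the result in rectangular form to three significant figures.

Z_in ≈ 125 + j79.7 Ω

βl = 2π × 0.469 = 169°
tan(βl) = tan(169°) = -0.197
Z_in = Z_0·(Z_L + jZ_0·tanβl)/(Z_0 + jZ_L·tanβl)
     = 50·(182 − j9.86)/(50 − j35.9)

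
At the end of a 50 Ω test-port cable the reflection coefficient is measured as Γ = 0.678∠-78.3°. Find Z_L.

Z_L ≈ 22.8 − j56 Ω

Z_L = Z_0·(1 + Γ)/(1 − Γ) = 50·(1.14 − j0.664)/(0.863 + j0.664)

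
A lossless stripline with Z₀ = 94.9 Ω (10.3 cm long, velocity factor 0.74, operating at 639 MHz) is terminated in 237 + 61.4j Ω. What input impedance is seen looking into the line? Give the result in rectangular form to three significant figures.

Z_in ≈ 36.2 + j14.8 Ω

λ = v/f = 0.74·c / 639 MHz = 0.347 m
βl = 2π·l/λ = 2π × 0.296 = 107°
tan(βl) = tan(107°) = -3.33
Z_in = Z_0·(Z_L + jZ_0·tanβl)/(Z_0 + jZ_L·tanβl)
     = 94.9·(237 − j254)/(299 − j788)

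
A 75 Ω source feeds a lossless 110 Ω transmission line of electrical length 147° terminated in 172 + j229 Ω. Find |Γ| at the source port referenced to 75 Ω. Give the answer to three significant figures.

|Γ| ≈ 0.653

tan(βl) = -0.649
Z_in = Z_0·(Z_L + jZ_0·tanβl)/(Z_0 + jZ_L·tanβl) = 37.3 + j83.1 Ω
Γ_s = (Z_in − Z_s)/(Z_in + Z_s) = (-37.7 + j83.1)/(112 + j83.1), |Γ_s| = 0.653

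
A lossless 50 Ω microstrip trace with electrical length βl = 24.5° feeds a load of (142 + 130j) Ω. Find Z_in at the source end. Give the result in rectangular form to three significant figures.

Z_in ≈ 100 − j124 Ω

tan(βl) = tan(24.5°) = 0.456
Z_in = Z_0·(Z_L + jZ_0·tanβl)/(Z_0 + jZ_L·tanβl)
     = 50·(142 + j153)/(-9.24 + j64.7)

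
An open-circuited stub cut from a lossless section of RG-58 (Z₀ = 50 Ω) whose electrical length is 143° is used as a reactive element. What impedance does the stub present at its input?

Z_in ≈ +j66.4 Ω

tan(βl) = -0.754
For an open-circuited stub, Z_in = −jZ_0·cot(βl) = −jZ_0/tan(βl)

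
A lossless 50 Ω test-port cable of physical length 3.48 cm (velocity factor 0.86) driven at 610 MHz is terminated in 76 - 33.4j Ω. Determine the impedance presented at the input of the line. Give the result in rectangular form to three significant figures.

λ = v/f = 0.86·c / 610 MHz = 0.423 m
βl = 2π·l/λ = 2π × 0.0823 = 29.6°
tan(βl) = tan(29.6°) = 0.569
Z_in = Z_0·(Z_L + jZ_0·tanβl)/(Z_0 + jZ_L·tanβl)
     = 50·(76 − j4.97)/(69 + j43.2)

Z_in ≈ 37.9 − j27.4 Ω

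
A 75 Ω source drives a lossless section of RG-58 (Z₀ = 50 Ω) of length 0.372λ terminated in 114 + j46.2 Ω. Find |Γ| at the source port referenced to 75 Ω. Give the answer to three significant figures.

|Γ| ≈ 0.549

βl = 2π × 0.372 = 134°
tan(βl) = -1.04
Z_in = Z_0·(Z_L + jZ_0·tanβl)/(Z_0 + jZ_L·tanβl) = 25.1 + j27.4 Ω
Γ_s = (Z_in − Z_s)/(Z_in + Z_s) = (-49.9 + j27.4)/(100 + j27.4), |Γ_s| = 0.549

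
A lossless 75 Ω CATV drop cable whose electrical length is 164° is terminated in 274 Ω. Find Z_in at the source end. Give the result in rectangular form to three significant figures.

tan(βl) = tan(164°) = -0.287
Z_in = Z_0·(Z_L + jZ_0·tanβl)/(Z_0 + jZ_L·tanβl)
     = 75·(274 − j21.5)/(75 − j78.6)

Z_in ≈ 141 + j127 Ω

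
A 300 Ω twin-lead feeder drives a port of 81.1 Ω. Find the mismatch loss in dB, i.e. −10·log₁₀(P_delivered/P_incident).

Γ = (81.1 − 300)/(81.1 + 300) = -0.574
|Γ|² = 0.33, so P_del/P_inc = 1 − |Γ|² = 0.67
ML = −10·log₁₀(1 − |Γ|²)

mismatch loss ≈ 1.74 dB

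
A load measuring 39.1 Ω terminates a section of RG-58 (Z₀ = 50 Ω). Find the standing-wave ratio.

For a purely resistive load, VSWR = R_L/Z_0 or Z_0/R_L (whichever > 1) = 50/39.1

VSWR ≈ 1.28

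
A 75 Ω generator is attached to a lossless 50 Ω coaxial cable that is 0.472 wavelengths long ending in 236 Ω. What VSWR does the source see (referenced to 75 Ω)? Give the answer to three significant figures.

βl = 2π × 0.472 = 170°
tan(βl) = -0.178
Z_in = Z_0·(Z_L + jZ_0·tanβl)/(Z_0 + jZ_L·tanβl) = 143 + j111 Ω
Γ_s = (Z_in − Z_s)/(Z_in + Z_s) = (67.9 + j111)/(218 + j111), |Γ_s| = 0.532
VSWR = (1 + |Γ_s|)/(1 − |Γ_s|)

VSWR ≈ 3.27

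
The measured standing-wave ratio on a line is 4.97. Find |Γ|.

|Γ| ≈ 0.665

|Γ| = (S − 1)/(S + 1) = (4.97 − 1)/(4.97 + 1) = 3.97/5.97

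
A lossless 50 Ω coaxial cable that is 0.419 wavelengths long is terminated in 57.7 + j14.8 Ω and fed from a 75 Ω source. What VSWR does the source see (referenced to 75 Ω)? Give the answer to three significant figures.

VSWR ≈ 1.83

βl = 2π × 0.419 = 151°
tan(βl) = -0.558
Z_in = Z_0·(Z_L + jZ_0·tanβl)/(Z_0 + jZ_L·tanβl) = 42.7 + j12.4 Ω
Γ_s = (Z_in − Z_s)/(Z_in + Z_s) = (-32.3 + j12.4)/(118 + j12.4), |Γ_s| = 0.292
VSWR = (1 + |Γ_s|)/(1 − |Γ_s|)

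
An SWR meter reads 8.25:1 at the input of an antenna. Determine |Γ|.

|Γ| ≈ 0.784

|Γ| = (S − 1)/(S + 1) = (8.25 − 1)/(8.25 + 1) = 7.25/9.25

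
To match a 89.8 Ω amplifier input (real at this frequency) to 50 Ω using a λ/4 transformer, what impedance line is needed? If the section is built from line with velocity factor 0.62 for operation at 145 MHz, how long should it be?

Z_qwt ≈ 67 Ω; length ≈ 32.1 cm

Z_qwt = √(Z_0·R_L) = √(50 × 89.8) = √4490
λ = 0.62·c/f = 1.28 m, so l = λ/4 = 0.321 m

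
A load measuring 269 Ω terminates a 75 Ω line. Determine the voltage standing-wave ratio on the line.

VSWR ≈ 3.59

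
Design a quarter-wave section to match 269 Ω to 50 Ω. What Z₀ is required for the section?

Z_qwt ≈ 116 Ω

Z_qwt = √(Z_0·R_L) = √(50 × 269) = √13450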